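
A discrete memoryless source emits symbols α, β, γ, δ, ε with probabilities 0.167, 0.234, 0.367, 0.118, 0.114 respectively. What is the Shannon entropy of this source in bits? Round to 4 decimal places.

H = −Σ pᵢ log₂ pᵢ.
−0.167·log₂(0.167) = 0.4312
−0.234·log₂(0.234) = 0.4903
−0.367·log₂(0.367) = 0.5307
−0.118·log₂(0.118) = 0.3638
−0.114·log₂(0.114) = 0.3571
Sum ≈ 2.1732 → 2.1732 bits.

2.1732 bits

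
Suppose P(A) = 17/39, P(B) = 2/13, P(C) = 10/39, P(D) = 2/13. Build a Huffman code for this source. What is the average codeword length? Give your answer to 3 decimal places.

1.872 bits/symbol

Repeatedly combine the two least-probable nodes; the expected code length is the sum of the merged weights.
merge 2/13 + 2/13 → 4/13
merge 10/39 + 4/13 → 22/39
merge 17/39 + 22/39 → 1
L = 4/13 + 22/39 + 1 = 73/39 ≈ 1.872 bits/symbol.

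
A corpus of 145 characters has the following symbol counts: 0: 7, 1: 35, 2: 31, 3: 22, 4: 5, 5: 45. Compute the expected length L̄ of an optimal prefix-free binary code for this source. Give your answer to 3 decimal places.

2.317 bits/symbol

Probabilities are the counts divided by 145.
Repeatedly combine the two least-probable nodes; the expected code length is the sum of the merged weights.
merge 1/29 + 7/145 → 12/145
merge 12/145 + 22/145 → 34/145
merge 31/145 + 34/145 → 13/29
merge 7/29 + 9/29 → 16/29
merge 13/29 + 16/29 → 1
L = 12/145 + 34/145 + 13/29 + 16/29 + 1 = 336/145 ≈ 2.317 bits/symbol.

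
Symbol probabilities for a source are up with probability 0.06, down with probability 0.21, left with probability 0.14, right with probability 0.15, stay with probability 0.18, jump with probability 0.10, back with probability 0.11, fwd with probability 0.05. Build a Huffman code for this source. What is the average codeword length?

Repeatedly combine the two least-probable nodes; the expected code length is the sum of the merged weights.
merge 1/20 + 3/50 → 11/100
merge 1/10 + 11/100 → 21/100
merge 11/100 + 7/50 → 1/4
merge 3/20 + 9/50 → 33/100
merge 21/100 + 21/100 → 21/50
merge 1/4 + 33/100 → 29/50
merge 21/50 + 29/50 → 1
L = 11/100 + 21/100 + 1/4 + 33/100 + 21/50 + 29/50 + 1 = 29/10 = 2.9 bits/symbol.

2.9 bits/symbol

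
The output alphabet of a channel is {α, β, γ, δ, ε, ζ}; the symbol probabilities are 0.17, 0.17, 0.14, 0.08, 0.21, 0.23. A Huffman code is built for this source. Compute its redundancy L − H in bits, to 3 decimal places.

Entropy H = −Σ p log₂ p ≈ 2.5183 bits.
Huffman merges: 2/25+7/50→11/50; 17/100+17/100→17/50; 21/100+11/50→43/100; 23/100+17/50→57/100; 43/100+57/100→1. L = 64/25 ≈ 2.5600.
L − H = 2.5600 − 2.5183 = 0.042 bits.

0.042 bits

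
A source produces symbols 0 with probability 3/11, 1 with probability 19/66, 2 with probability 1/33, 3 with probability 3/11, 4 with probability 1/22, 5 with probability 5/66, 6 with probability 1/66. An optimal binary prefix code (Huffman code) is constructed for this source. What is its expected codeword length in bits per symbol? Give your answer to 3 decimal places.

Repeatedly combine the two least-probable nodes; the expected code length is the sum of the merged weights.
merge 1/66 + 1/33 → 1/22
merge 1/22 + 1/22 → 1/11
merge 5/66 + 1/11 → 1/6
merge 1/6 + 3/11 → 29/66
merge 3/11 + 19/66 → 37/66
merge 29/66 + 37/66 → 1
L = 1/22 + 1/11 + 1/6 + 29/66 + 37/66 + 1 = 76/33 ≈ 2.303 bits/symbol.

2.303 bits/symbol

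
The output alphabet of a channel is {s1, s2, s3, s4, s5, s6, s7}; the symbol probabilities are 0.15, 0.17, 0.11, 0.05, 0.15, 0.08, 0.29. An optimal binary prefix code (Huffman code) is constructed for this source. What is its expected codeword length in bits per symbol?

2.67 bits/symbol

Repeatedly combine the two least-probable nodes; the expected code length is the sum of the merged weights.
merge 1/20 + 2/25 → 13/100
merge 11/100 + 13/100 → 6/25
merge 3/20 + 3/20 → 3/10
merge 17/100 + 6/25 → 41/100
merge 29/100 + 3/10 → 59/100
merge 41/100 + 59/100 → 1
L = 13/100 + 6/25 + 3/10 + 41/100 + 59/100 + 1 = 267/100 = 2.67 bits/symbol.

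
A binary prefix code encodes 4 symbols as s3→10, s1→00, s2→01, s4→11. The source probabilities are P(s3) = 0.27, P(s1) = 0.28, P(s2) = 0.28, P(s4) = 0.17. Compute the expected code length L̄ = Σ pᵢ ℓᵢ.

2 bits/symbol

L̄ = Σ pᵢ·ℓᵢ = 0.27·2 + 0.28·2 + 0.28·2 + 0.17·2 = 2 bits/symbol.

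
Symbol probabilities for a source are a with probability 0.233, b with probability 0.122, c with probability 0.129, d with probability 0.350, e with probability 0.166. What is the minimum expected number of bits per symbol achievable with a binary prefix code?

2.251 bits/symbol

Repeatedly combine the two least-probable nodes; the expected code length is the sum of the merged weights.
merge 61/500 + 129/1000 → 251/1000
merge 83/500 + 233/1000 → 399/1000
merge 251/1000 + 7/20 → 601/1000
merge 399/1000 + 601/1000 → 1
L = 251/1000 + 399/1000 + 601/1000 + 1 = 2251/1000 = 2.251 bits/symbol.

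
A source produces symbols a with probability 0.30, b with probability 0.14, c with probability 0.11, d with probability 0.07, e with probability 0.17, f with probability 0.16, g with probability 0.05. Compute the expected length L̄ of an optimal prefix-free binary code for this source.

Repeatedly combine the two least-probable nodes; the expected code length is the sum of the merged weights.
merge 1/20 + 7/100 → 3/25
merge 11/100 + 3/25 → 23/100
merge 7/50 + 4/25 → 3/10
merge 17/100 + 23/100 → 2/5
merge 3/10 + 3/10 → 3/5
merge 2/5 + 3/5 → 1
L = 3/25 + 23/100 + 3/10 + 2/5 + 3/5 + 1 = 53/20 = 2.65 bits/symbol.

2.65 bits/symbol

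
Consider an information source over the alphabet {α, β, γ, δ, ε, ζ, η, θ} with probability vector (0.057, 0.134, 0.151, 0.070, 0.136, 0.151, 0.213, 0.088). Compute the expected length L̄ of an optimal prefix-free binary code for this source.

Repeatedly combine the two least-probable nodes; the expected code length is the sum of the merged weights.
merge 57/1000 + 7/100 → 127/1000
merge 11/125 + 127/1000 → 43/200
merge 67/500 + 17/125 → 27/100
merge 151/1000 + 151/1000 → 151/500
merge 213/1000 + 43/200 → 107/250
merge 27/100 + 151/500 → 143/250
merge 107/250 + 143/250 → 1
L = 127/1000 + 43/200 + 27/100 + 151/500 + 107/250 + 143/250 + 1 = 1457/500 = 2.914 bits/symbol.

2.914 bits/symbol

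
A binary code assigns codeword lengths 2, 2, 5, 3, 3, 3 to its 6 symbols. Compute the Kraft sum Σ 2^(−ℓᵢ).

0.90625

With common denominator 2^5 = 32: Σ 2^(−ℓᵢ) = 8/32 + 8/32 + 1/32 + 4/32 + 4/32 + 4/32 = 29/32 = 0.90625.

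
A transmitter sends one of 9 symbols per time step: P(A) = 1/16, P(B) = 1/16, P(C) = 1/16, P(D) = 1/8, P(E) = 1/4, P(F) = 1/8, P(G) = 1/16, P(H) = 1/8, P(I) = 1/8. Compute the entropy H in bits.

3 bits

Each probability is a power of 1/2, so log₂(1/p) is an integer.
H = Σ p·log₂(1/p) = 1/16·4 + 1/16·4 + 1/16·4 + 1/8·3 + 1/4·2 + 1/8·3 + 1/16·4 + 1/8·3 + 1/8·3 = 3 bits.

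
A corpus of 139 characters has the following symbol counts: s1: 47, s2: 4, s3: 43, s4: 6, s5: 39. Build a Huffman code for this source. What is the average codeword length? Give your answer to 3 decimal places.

Probabilities are the counts divided by 139.
Repeatedly combine the two least-probable nodes; the expected code length is the sum of the merged weights.
merge 4/139 + 6/139 → 10/139
merge 10/139 + 39/139 → 49/139
merge 43/139 + 47/139 → 90/139
merge 49/139 + 90/139 → 1
L = 10/139 + 49/139 + 90/139 + 1 = 288/139 ≈ 2.072 bits/symbol.

2.072 bits/symbol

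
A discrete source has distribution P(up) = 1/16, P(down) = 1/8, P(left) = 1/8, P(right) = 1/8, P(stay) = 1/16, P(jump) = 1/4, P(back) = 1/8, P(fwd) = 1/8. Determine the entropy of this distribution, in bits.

2.875 bits

Each probability is a power of 1/2, so log₂(1/p) is an integer.
H = Σ p·log₂(1/p) = 1/16·4 + 1/8·3 + 1/8·3 + 1/8·3 + 1/16·4 + 1/4·2 + 1/8·3 + 1/8·3 = 2.875 bits.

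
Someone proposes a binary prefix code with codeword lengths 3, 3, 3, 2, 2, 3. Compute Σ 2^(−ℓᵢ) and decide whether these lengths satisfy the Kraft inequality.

1; yes

With common denominator 2^3 = 8: Σ 2^(−ℓᵢ) = 1/8 + 1/8 + 1/8 + 2/8 + 2/8 + 1/8 = 8/8 = 1.
Kraft's inequality requires Σ ≤ 1; here Σ = 1 ≤ 1, so such a prefix code exists.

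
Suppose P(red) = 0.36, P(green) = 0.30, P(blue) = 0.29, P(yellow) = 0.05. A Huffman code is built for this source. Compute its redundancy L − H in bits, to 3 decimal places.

0.194 bits

Entropy H = −Σ p log₂ p ≈ 1.7857 bits.
Huffman merges: 1/20+29/100→17/50; 3/10+17/50→16/25; 9/25+16/25→1. L = 99/50 ≈ 1.9800.
L − H = 1.9800 − 1.7857 = 0.194 bits.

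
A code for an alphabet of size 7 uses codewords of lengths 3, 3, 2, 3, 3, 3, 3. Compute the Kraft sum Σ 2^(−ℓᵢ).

With common denominator 2^3 = 8: Σ 2^(−ℓᵢ) = 1/8 + 1/8 + 2/8 + 1/8 + 1/8 + 1/8 + 1/8 = 8/8 = 1.

1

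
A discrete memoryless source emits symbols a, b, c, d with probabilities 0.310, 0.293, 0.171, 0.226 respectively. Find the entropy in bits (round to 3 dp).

1.963 bits

H = −Σ pᵢ log₂ pᵢ.
−0.310·log₂(0.310) = 0.5238
−0.293·log₂(0.293) = 0.5189
−0.171·log₂(0.171) = 0.4357
−0.226·log₂(0.226) = 0.4849
Sum ≈ 1.9633 → 1.963 bits.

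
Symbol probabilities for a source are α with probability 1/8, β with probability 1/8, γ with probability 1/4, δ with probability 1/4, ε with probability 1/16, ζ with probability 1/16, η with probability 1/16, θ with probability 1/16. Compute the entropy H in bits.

2.75 bits

Each probability is a power of 1/2, so log₂(1/p) is an integer.
H = Σ p·log₂(1/p) = 1/8·3 + 1/8·3 + 1/4·2 + 1/4·2 + 1/16·4 + 1/16·4 + 1/16·4 + 1/16·4 = 2.75 bits.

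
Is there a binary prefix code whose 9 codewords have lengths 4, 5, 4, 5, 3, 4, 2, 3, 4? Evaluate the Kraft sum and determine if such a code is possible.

With common denominator 2^5 = 32: Σ 2^(−ℓᵢ) = 2/32 + 1/32 + 2/32 + 1/32 + 4/32 + 2/32 + 8/32 + 4/32 + 2/32 = 26/32 = 0.8125.
Kraft's inequality requires Σ ≤ 1; here Σ = 0.8125 ≤ 1, so such a prefix code exists.

0.8125; yes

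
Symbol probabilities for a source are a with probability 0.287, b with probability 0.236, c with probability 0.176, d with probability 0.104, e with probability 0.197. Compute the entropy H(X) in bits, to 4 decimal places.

H = −Σ pᵢ log₂ pᵢ.
−0.287·log₂(0.287) = 0.5169
−0.236·log₂(0.236) = 0.4916
−0.176·log₂(0.176) = 0.4411
−0.104·log₂(0.104) = 0.3396
−0.197·log₂(0.197) = 0.4617
Sum ≈ 2.2509 → 2.2509 bits.

2.2509 bits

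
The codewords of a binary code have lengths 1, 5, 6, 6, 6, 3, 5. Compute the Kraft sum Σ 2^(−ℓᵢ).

With common denominator 2^6 = 64: Σ 2^(−ℓᵢ) = 32/64 + 2/64 + 1/64 + 1/64 + 1/64 + 8/64 + 2/64 = 47/64 = 0.734375.

0.734375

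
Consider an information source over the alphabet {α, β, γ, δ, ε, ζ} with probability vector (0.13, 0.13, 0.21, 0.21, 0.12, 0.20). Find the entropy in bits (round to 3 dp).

2.542 bits

H = −Σ pᵢ log₂ pᵢ.
−0.13·log₂(0.13) = 0.3826
−0.13·log₂(0.13) = 0.3826
−0.21·log₂(0.21) = 0.4728
−0.21·log₂(0.21) = 0.4728
−0.12·log₂(0.12) = 0.3671
−0.20·log₂(0.20) = 0.4644
Sum ≈ 2.5424 → 2.542 bits.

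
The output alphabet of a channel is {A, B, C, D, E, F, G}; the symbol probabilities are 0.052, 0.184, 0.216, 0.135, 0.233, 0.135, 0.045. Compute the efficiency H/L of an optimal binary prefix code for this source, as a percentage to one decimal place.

98.9%

Entropy H = −Σ p log₂ p ≈ 2.6197 bits.
Huffman merges: 9/200+13/250→97/1000; 97/1000+27/200→29/125; 27/200+23/125→319/1000; 27/125+29/125→56/125; 233/1000+319/1000→69/125; 56/125+69/125→1. L = 331/125 ≈ 2.6480.
Efficiency = H/L = 2.6197/2.6480 = 98.9%.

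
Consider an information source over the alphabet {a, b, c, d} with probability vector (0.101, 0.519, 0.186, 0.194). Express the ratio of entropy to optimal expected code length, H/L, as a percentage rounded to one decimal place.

Entropy H = −Σ p log₂ p ≈ 1.7355 bits.
Huffman merges: 101/1000+93/500→287/1000; 97/500+287/1000→481/1000; 481/1000+519/1000→1. L = 221/125 ≈ 1.7680.
Efficiency = H/L = 1.7355/1.7680 = 98.2%.

98.2%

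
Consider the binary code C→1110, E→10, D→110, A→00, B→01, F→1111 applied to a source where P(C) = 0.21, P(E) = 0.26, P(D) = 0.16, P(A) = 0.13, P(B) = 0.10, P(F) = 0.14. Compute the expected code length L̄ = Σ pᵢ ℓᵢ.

L̄ = Σ pᵢ·ℓᵢ = 0.21·4 + 0.26·2 + 0.16·3 + 0.13·2 + 0.10·2 + 0.14·4 = 2.86 bits/symbol.

2.86 bits/symbol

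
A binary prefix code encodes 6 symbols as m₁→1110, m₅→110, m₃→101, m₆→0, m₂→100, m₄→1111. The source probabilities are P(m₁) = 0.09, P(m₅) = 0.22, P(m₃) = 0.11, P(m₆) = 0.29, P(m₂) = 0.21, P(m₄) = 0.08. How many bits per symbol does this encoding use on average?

2.59 bits/symbol

L̄ = Σ pᵢ·ℓᵢ = 0.09·4 + 0.22·3 + 0.11·3 + 0.29·1 + 0.21·3 + 0.08·4 = 2.59 bits/symbol.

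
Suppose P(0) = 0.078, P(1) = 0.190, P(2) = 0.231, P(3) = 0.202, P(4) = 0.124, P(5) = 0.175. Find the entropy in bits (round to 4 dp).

H = −Σ pᵢ log₂ pᵢ.
−0.078·log₂(0.078) = 0.2871
−0.190·log₂(0.190) = 0.4552
−0.231·log₂(0.231) = 0.4883
−0.202·log₂(0.202) = 0.4661
−0.124·log₂(0.124) = 0.3734
−0.175·log₂(0.175) = 0.4401
Sum ≈ 2.5103 → 2.5103 bits.

2.5103 bits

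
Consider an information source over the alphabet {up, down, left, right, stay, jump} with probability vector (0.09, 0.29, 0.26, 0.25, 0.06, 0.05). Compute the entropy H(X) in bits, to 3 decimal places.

2.295 bits

H = −Σ pᵢ log₂ pᵢ.
−0.09·log₂(0.09) = 0.3127
−0.29·log₂(0.29) = 0.5179
−0.26·log₂(0.26) = 0.5053
−0.25·log₂(0.25) = 0.5000
−0.06·log₂(0.06) = 0.2435
−0.05·log₂(0.05) = 0.2161
Sum ≈ 2.2955 → 2.295 bits.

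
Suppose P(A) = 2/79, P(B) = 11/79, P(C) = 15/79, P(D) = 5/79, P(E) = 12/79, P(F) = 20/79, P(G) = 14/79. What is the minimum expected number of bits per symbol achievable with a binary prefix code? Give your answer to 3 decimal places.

Repeatedly combine the two least-probable nodes; the expected code length is the sum of the merged weights.
merge 2/79 + 5/79 → 7/79
merge 7/79 + 11/79 → 18/79
merge 12/79 + 14/79 → 26/79
merge 15/79 + 18/79 → 33/79
merge 20/79 + 26/79 → 46/79
merge 33/79 + 46/79 → 1
L = 7/79 + 18/79 + 26/79 + 33/79 + 46/79 + 1 = 209/79 ≈ 2.646 bits/symbol.

2.646 bits/symbol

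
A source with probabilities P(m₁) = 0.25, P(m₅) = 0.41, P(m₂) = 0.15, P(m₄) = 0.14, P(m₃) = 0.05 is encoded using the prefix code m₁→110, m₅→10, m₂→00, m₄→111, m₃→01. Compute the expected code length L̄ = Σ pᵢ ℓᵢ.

2.39 bits/symbol

L̄ = Σ pᵢ·ℓᵢ = 0.25·3 + 0.41·2 + 0.15·2 + 0.14·3 + 0.05·2 = 2.39 bits/symbol.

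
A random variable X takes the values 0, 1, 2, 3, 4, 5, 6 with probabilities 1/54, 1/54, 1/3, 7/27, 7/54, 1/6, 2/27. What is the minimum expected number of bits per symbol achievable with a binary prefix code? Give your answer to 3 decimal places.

Repeatedly combine the two least-probable nodes; the expected code length is the sum of the merged weights.
merge 1/54 + 1/54 → 1/27
merge 1/27 + 2/27 → 1/9
merge 1/9 + 7/54 → 13/54
merge 1/6 + 13/54 → 11/27
merge 7/27 + 1/3 → 16/27
merge 11/27 + 16/27 → 1
L = 1/27 + 1/9 + 13/54 + 11/27 + 16/27 + 1 = 43/18 ≈ 2.389 bits/symbol.

2.389 bits/symbol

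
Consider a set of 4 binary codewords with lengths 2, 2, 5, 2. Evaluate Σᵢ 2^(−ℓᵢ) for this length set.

With common denominator 2^5 = 32: Σ 2^(−ℓᵢ) = 8/32 + 8/32 + 1/32 + 8/32 = 25/32 = 0.78125.

0.78125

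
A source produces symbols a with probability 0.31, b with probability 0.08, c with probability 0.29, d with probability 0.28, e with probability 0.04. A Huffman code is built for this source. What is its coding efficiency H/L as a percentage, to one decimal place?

Entropy H = −Σ p log₂ p ≈ 2.0332 bits.
Huffman merges: 1/25+2/25→3/25; 3/25+7/25→2/5; 29/100+31/100→3/5; 2/5+3/5→1. L = 53/25 ≈ 2.1200.
Efficiency = H/L = 2.0332/2.1200 = 95.9%.

95.9%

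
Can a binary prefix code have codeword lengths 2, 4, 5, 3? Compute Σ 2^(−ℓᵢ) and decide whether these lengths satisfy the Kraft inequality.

With common denominator 2^5 = 32: Σ 2^(−ℓᵢ) = 8/32 + 2/32 + 1/32 + 4/32 = 15/32 = 0.46875.
Kraft's inequality requires Σ ≤ 1; here Σ = 0.46875 ≤ 1, so such a prefix code exists.

0.46875; yes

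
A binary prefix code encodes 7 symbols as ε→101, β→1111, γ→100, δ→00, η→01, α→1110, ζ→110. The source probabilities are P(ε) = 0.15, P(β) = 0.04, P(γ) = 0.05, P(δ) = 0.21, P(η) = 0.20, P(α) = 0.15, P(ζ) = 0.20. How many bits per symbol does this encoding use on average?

L̄ = Σ pᵢ·ℓᵢ = 0.15·3 + 0.04·4 + 0.05·3 + 0.21·2 + 0.20·2 + 0.15·4 + 0.20·3 = 2.78 bits/symbol.

2.78 bits/symbol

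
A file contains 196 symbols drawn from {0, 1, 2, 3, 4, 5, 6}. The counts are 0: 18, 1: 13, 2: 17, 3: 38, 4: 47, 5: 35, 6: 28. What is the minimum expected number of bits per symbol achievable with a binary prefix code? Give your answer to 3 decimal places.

2.719 bits/symbol

Probabilities are the counts divided by 196.
Repeatedly combine the two least-probable nodes; the expected code length is the sum of the merged weights.
merge 13/196 + 17/196 → 15/98
merge 9/98 + 1/7 → 23/98
merge 15/98 + 5/28 → 65/196
merge 19/98 + 23/98 → 3/7
merge 47/196 + 65/196 → 4/7
merge 3/7 + 4/7 → 1
L = 15/98 + 23/98 + 65/196 + 3/7 + 4/7 + 1 = 533/196 ≈ 2.719 bits/symbol.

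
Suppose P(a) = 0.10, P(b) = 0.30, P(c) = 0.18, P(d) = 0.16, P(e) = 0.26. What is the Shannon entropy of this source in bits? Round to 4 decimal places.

H = −Σ pᵢ log₂ pᵢ.
−0.10·log₂(0.10) = 0.3322
−0.30·log₂(0.30) = 0.5211
−0.18·log₂(0.18) = 0.4453
−0.16·log₂(0.16) = 0.4230
−0.26·log₂(0.26) = 0.5053
Sum ≈ 2.2269 → 2.2269 bits.

2.2269 bits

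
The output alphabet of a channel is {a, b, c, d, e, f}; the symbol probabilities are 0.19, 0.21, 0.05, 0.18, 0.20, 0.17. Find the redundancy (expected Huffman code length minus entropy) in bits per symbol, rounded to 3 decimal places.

Entropy H = −Σ p log₂ p ≈ 2.4884 bits.
Huffman merges: 1/20+17/100→11/50; 9/50+19/100→37/100; 1/5+21/100→41/100; 11/50+37/100→59/100; 41/100+59/100→1. L = 259/100 ≈ 2.5900.
L − H = 2.5900 − 2.4884 = 0.102 bits.

0.102 bits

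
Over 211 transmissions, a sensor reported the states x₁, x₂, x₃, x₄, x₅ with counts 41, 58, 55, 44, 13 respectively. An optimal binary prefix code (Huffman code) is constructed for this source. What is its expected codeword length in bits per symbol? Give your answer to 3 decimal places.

Probabilities are the counts divided by 211.
Repeatedly combine the two least-probable nodes; the expected code length is the sum of the merged weights.
merge 13/211 + 41/211 → 54/211
merge 44/211 + 54/211 → 98/211
merge 55/211 + 58/211 → 113/211
merge 98/211 + 113/211 → 1
L = 54/211 + 98/211 + 113/211 + 1 = 476/211 ≈ 2.256 bits/symbol.

2.256 bits/symbol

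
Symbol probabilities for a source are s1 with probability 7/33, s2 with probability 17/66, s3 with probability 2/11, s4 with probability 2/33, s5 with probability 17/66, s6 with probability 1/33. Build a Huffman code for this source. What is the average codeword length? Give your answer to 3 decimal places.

2.364 bits/symbol

Repeatedly combine the two least-probable nodes; the expected code length is the sum of the merged weights.
merge 1/33 + 2/33 → 1/11
merge 1/11 + 2/11 → 3/11
merge 7/33 + 17/66 → 31/66
merge 17/66 + 3/11 → 35/66
merge 31/66 + 35/66 → 1
L = 1/11 + 3/11 + 31/66 + 35/66 + 1 = 26/11 ≈ 2.364 bits/symbol.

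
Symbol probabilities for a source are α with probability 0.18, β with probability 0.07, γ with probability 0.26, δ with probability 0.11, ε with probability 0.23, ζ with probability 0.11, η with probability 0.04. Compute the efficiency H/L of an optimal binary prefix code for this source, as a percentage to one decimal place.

99.0%

Entropy H = −Σ p log₂ p ≈ 2.5931 bits.
Huffman merges: 1/25+7/100→11/100; 11/100+11/100→11/50; 11/100+9/50→29/100; 11/50+23/100→9/20; 13/50+29/100→11/20; 9/20+11/20→1. L = 131/50 ≈ 2.6200.
Efficiency = H/L = 2.5931/2.6200 = 99.0%.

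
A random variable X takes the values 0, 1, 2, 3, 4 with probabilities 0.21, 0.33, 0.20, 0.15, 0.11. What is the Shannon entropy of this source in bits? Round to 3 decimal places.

H = −Σ pᵢ log₂ pᵢ.
−0.21·log₂(0.21) = 0.4728
−0.33·log₂(0.33) = 0.5278
−0.20·log₂(0.20) = 0.4644
−0.15·log₂(0.15) = 0.4105
−0.11·log₂(0.11) = 0.3503
Sum ≈ 2.2259 → 2.226 bits.

2.226 bits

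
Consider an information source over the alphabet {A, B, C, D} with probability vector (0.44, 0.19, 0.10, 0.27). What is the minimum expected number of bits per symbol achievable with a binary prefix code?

1.85 bits/symbol

Repeatedly combine the two least-probable nodes; the expected code length is the sum of the merged weights.
merge 1/10 + 19/100 → 29/100
merge 27/100 + 29/100 → 14/25
merge 11/25 + 14/25 → 1
L = 29/100 + 14/25 + 1 = 37/20 = 1.85 bits/symbol.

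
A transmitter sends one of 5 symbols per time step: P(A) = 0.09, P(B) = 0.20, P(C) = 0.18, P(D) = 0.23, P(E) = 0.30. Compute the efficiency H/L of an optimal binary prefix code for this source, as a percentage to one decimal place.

Entropy H = −Σ p log₂ p ≈ 2.2311 bits.
Huffman merges: 9/100+9/50→27/100; 1/5+23/100→43/100; 27/100+3/10→57/100; 43/100+57/100→1. L = 227/100 ≈ 2.2700.
Efficiency = H/L = 2.2311/2.2700 = 98.3%.

98.3%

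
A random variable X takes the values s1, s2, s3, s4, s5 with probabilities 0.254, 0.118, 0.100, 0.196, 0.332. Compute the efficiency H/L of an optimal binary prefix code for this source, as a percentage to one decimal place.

Entropy H = −Σ p log₂ p ≈ 2.1871 bits.
Huffman merges: 1/10+59/500→109/500; 49/250+109/500→207/500; 127/500+83/250→293/500; 207/500+293/500→1. L = 1109/500 ≈ 2.2180.
Efficiency = H/L = 2.1871/2.2180 = 98.6%.

98.6%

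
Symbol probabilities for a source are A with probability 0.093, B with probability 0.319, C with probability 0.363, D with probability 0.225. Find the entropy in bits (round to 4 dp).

1.8594 bits

H = −Σ pᵢ log₂ pᵢ.
−0.093·log₂(0.093) = 0.3187
−0.319·log₂(0.319) = 0.5258
−0.363·log₂(0.363) = 0.5307
−0.225·log₂(0.225) = 0.4842
Sum ≈ 1.8594 → 1.8594 bits.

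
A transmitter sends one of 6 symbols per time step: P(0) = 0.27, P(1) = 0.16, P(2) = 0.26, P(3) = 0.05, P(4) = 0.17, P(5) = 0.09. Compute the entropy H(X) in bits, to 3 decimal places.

2.402 bits

H = −Σ pᵢ log₂ pᵢ.
−0.27·log₂(0.27) = 0.5100
−0.16·log₂(0.16) = 0.4230
−0.26·log₂(0.26) = 0.5053
−0.05·log₂(0.05) = 0.2161
−0.17·log₂(0.17) = 0.4346
−0.09·log₂(0.09) = 0.3127
Sum ≈ 2.4017 → 2.402 bits.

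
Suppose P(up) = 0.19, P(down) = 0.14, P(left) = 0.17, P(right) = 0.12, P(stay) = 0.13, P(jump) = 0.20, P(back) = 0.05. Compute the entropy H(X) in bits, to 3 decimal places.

2.717 bits

H = −Σ pᵢ log₂ pᵢ.
−0.19·log₂(0.19) = 0.4552
−0.14·log₂(0.14) = 0.3971
−0.17·log₂(0.17) = 0.4346
−0.12·log₂(0.12) = 0.3671
−0.13·log₂(0.13) = 0.3826
−0.20·log₂(0.20) = 0.4644
−0.05·log₂(0.05) = 0.2161
Sum ≈ 2.7171 → 2.717 bits.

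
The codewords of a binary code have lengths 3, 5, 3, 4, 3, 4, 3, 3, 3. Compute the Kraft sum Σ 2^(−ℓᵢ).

With common denominator 2^5 = 32: Σ 2^(−ℓᵢ) = 4/32 + 1/32 + 4/32 + 2/32 + 4/32 + 2/32 + 4/32 + 4/32 + 4/32 = 29/32 = 0.90625.

0.90625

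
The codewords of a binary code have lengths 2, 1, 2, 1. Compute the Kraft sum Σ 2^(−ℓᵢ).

1.5

With common denominator 2^2 = 4: Σ 2^(−ℓᵢ) = 1/4 + 2/4 + 1/4 + 2/4 = 6/4 = 1.5.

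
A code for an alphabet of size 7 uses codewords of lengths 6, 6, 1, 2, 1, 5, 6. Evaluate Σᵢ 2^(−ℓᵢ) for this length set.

1.328125

With common denominator 2^6 = 64: Σ 2^(−ℓᵢ) = 1/64 + 1/64 + 32/64 + 16/64 + 32/64 + 2/64 + 1/64 = 85/64 = 1.328125.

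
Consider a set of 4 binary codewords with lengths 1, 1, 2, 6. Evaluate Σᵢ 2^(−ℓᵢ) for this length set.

1.265625

With common denominator 2^6 = 64: Σ 2^(−ℓᵢ) = 32/64 + 32/64 + 16/64 + 1/64 = 81/64 = 1.265625.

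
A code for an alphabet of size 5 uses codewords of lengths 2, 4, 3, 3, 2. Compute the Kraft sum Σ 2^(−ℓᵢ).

With common denominator 2^4 = 16: Σ 2^(−ℓᵢ) = 4/16 + 1/16 + 2/16 + 2/16 + 4/16 = 13/16 = 0.8125.

0.8125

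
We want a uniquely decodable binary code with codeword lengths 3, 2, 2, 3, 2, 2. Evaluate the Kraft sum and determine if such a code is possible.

With common denominator 2^3 = 8: Σ 2^(−ℓᵢ) = 1/8 + 2/8 + 2/8 + 1/8 + 2/8 + 2/8 = 10/8 = 1.25.
Kraft's inequality requires Σ ≤ 1; here Σ = 1.25 > 1, so no such prefix code exists.

1.25; no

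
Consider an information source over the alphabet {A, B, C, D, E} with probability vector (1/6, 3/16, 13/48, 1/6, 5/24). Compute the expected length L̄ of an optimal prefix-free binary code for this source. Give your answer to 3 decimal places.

2.333 bits/symbol

Repeatedly combine the two least-probable nodes; the expected code length is the sum of the merged weights.
merge 1/6 + 1/6 → 1/3
merge 3/16 + 5/24 → 19/48
merge 13/48 + 1/3 → 29/48
merge 19/48 + 29/48 → 1
L = 1/3 + 19/48 + 29/48 + 1 = 7/3 ≈ 2.333 bits/symbol.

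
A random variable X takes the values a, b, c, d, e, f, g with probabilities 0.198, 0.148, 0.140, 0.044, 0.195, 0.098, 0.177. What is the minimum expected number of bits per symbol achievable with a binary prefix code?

Repeatedly combine the two least-probable nodes; the expected code length is the sum of the merged weights.
merge 11/250 + 49/500 → 71/500
merge 7/50 + 71/500 → 141/500
merge 37/250 + 177/1000 → 13/40
merge 39/200 + 99/500 → 393/1000
merge 141/500 + 13/40 → 607/1000
merge 393/1000 + 607/1000 → 1
L = 71/500 + 141/500 + 13/40 + 393/1000 + 607/1000 + 1 = 2749/1000 = 2.749 bits/symbol.

2.749 bits/symbol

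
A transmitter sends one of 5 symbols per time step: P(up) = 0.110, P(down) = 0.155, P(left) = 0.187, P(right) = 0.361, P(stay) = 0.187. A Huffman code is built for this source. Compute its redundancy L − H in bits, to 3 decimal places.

Entropy H = −Σ p log₂ p ≈ 2.2025 bits.
Huffman merges: 11/100+31/200→53/200; 187/1000+187/1000→187/500; 53/200+361/1000→313/500; 187/500+313/500→1. L = 453/200 ≈ 2.2650.
L − H = 2.2650 − 2.2025 = 0.063 bits.

0.063 bits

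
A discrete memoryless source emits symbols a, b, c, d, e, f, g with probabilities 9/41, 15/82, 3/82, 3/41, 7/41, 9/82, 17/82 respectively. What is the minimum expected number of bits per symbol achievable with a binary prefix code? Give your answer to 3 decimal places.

Repeatedly combine the two least-probable nodes; the expected code length is the sum of the merged weights.
merge 3/82 + 3/41 → 9/82
merge 9/82 + 9/82 → 9/41
merge 7/41 + 15/82 → 29/82
merge 17/82 + 9/41 → 35/82
merge 9/41 + 29/82 → 47/82
merge 35/82 + 47/82 → 1
L = 9/82 + 9/41 + 29/82 + 35/82 + 47/82 + 1 = 110/41 ≈ 2.683 bits/symbol.

2.683 bits/symbol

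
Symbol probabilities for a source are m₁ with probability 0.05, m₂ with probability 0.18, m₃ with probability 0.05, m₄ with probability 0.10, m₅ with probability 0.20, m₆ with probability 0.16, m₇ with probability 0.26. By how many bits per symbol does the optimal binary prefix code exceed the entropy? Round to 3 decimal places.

Entropy H = −Σ p log₂ p ≈ 2.6024 bits.
Huffman merges: 1/20+1/20→1/10; 1/10+1/10→1/5; 4/25+9/50→17/50; 1/5+1/5→2/5; 13/50+17/50→3/5; 2/5+3/5→1. L = 66/25 ≈ 2.6400.
L − H = 2.6400 − 2.6024 = 0.038 bits.

0.038 bits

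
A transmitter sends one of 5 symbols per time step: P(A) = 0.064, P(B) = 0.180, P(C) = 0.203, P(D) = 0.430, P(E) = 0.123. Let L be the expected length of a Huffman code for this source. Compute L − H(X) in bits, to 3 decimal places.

Entropy H = −Σ p log₂ p ≈ 2.0615 bits.
Huffman merges: 8/125+123/1000→187/1000; 9/50+187/1000→367/1000; 203/1000+367/1000→57/100; 43/100+57/100→1. L = 531/250 ≈ 2.1240.
L − H = 2.1240 − 2.0615 = 0.062 bits.

0.062 bits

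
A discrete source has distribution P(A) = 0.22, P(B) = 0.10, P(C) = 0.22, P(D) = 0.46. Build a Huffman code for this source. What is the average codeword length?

1.86 bits/symbol

Repeatedly combine the two least-probable nodes; the expected code length is the sum of the merged weights.
merge 1/10 + 11/50 → 8/25
merge 11/50 + 8/25 → 27/50
merge 23/50 + 27/50 → 1
L = 8/25 + 27/50 + 1 = 93/50 = 1.86 bits/symbol.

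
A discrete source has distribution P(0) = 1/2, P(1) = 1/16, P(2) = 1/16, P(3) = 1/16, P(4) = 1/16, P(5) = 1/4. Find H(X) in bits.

Each probability is a power of 1/2, so log₂(1/p) is an integer.
H = Σ p·log₂(1/p) = 1/2·1 + 1/16·4 + 1/16·4 + 1/16·4 + 1/16·4 + 1/4·2 = 2 bits.

2 bits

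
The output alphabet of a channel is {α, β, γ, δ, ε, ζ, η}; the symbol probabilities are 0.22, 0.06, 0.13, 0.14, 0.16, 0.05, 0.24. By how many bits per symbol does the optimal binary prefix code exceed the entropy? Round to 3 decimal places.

0.013 bits

Entropy H = −Σ p log₂ p ≈ 2.6371 bits.
Huffman merges: 1/20+3/50→11/100; 11/100+13/100→6/25; 7/50+4/25→3/10; 11/50+6/25→23/50; 6/25+3/10→27/50; 23/50+27/50→1. L = 53/20 ≈ 2.6500.
L − H = 2.6500 − 2.6371 = 0.013 bits.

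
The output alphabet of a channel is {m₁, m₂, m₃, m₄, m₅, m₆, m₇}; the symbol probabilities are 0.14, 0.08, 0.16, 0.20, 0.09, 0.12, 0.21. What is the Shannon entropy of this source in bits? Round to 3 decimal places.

2.729 bits

H = −Σ pᵢ log₂ pᵢ.
−0.14·log₂(0.14) = 0.3971
−0.08·log₂(0.08) = 0.2915
−0.16·log₂(0.16) = 0.4230
−0.20·log₂(0.20) = 0.4644
−0.09·log₂(0.09) = 0.3127
−0.12·log₂(0.12) = 0.3671
−0.21·log₂(0.21) = 0.4728
Sum ≈ 2.7286 → 2.729 bits.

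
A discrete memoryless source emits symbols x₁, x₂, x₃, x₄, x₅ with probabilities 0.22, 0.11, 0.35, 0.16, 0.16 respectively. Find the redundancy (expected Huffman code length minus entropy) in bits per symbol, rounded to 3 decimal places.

0.063 bits

Entropy H = −Σ p log₂ p ≈ 2.2070 bits.
Huffman merges: 11/100+4/25→27/100; 4/25+11/50→19/50; 27/100+7/20→31/50; 19/50+31/50→1. L = 227/100 ≈ 2.2700.
L − H = 2.2700 − 2.2070 = 0.063 bits.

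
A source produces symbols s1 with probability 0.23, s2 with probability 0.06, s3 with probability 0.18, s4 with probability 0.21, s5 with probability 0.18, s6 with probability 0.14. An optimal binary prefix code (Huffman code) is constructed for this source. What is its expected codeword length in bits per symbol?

Repeatedly combine the two least-probable nodes; the expected code length is the sum of the merged weights.
merge 3/50 + 7/50 → 1/5
merge 9/50 + 9/50 → 9/25
merge 1/5 + 21/100 → 41/100
merge 23/100 + 9/25 → 59/100
merge 41/100 + 59/100 → 1
L = 1/5 + 9/25 + 41/100 + 59/100 + 1 = 64/25 = 2.56 bits/symbol.

2.56 bits/symbol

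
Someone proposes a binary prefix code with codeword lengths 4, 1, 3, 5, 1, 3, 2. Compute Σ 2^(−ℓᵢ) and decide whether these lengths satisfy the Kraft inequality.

1.59375; no

With common denominator 2^5 = 32: Σ 2^(−ℓᵢ) = 2/32 + 16/32 + 4/32 + 1/32 + 16/32 + 4/32 + 8/32 = 51/32 = 1.59375.
Kraft's inequality requires Σ ≤ 1; here Σ = 1.59375 > 1, so no such prefix code exists.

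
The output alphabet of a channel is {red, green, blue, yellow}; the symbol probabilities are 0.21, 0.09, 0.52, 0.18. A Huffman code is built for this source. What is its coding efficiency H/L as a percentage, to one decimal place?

98.4%

Entropy H = −Σ p log₂ p ≈ 1.7214 bits.
Huffman merges: 9/100+9/50→27/100; 21/100+27/100→12/25; 12/25+13/25→1. L = 7/4 ≈ 1.7500.
Efficiency = H/L = 1.7214/1.7500 = 98.4%.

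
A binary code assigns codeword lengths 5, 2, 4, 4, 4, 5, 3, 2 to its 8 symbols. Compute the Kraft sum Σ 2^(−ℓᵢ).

With common denominator 2^5 = 32: Σ 2^(−ℓᵢ) = 1/32 + 8/32 + 2/32 + 2/32 + 2/32 + 1/32 + 4/32 + 8/32 = 28/32 = 0.875.

0.875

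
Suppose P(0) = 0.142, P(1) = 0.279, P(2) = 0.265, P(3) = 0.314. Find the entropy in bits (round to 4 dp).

1.9462 bits

H = −Σ pᵢ log₂ pᵢ.
−0.142·log₂(0.142) = 0.3999
−0.279·log₂(0.279) = 0.5138
−0.265·log₂(0.265) = 0.5077
−0.314·log₂(0.314) = 0.5247
Sum ≈ 1.9462 → 1.9462 bits.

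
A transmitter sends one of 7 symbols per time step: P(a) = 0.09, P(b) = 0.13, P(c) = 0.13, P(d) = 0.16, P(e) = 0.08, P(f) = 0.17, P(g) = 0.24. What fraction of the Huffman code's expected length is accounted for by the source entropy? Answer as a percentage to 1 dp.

Entropy H = −Σ p log₂ p ≈ 2.7212 bits.
Huffman merges: 2/25+9/100→17/100; 13/100+13/100→13/50; 4/25+17/100→33/100; 17/100+6/25→41/100; 13/50+33/100→59/100; 41/100+59/100→1. L = 69/25 ≈ 2.7600.
Efficiency = H/L = 2.7212/2.7600 = 98.6%.

98.6%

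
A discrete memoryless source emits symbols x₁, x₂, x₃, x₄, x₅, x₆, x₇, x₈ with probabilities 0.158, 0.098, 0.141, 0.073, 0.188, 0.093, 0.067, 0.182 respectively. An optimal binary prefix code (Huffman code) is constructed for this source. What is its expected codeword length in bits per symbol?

2.952 bits/symbol

Repeatedly combine the two least-probable nodes; the expected code length is the sum of the merged weights.
merge 67/1000 + 73/1000 → 7/50
merge 93/1000 + 49/500 → 191/1000
merge 7/50 + 141/1000 → 281/1000
merge 79/500 + 91/500 → 17/50
merge 47/250 + 191/1000 → 379/1000
merge 281/1000 + 17/50 → 621/1000
merge 379/1000 + 621/1000 → 1
L = 7/50 + 191/1000 + 281/1000 + 17/50 + 379/1000 + 621/1000 + 1 = 369/125 = 2.952 bits/symbol.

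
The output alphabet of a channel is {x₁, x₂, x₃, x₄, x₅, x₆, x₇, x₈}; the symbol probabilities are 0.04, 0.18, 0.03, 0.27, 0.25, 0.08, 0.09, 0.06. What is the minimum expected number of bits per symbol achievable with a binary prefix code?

2.67 bits/symbol

Repeatedly combine the two least-probable nodes; the expected code length is the sum of the merged weights.
merge 3/100 + 1/25 → 7/100
merge 3/50 + 7/100 → 13/100
merge 2/25 + 9/100 → 17/100
merge 13/100 + 17/100 → 3/10
merge 9/50 + 1/4 → 43/100
merge 27/100 + 3/10 → 57/100
merge 43/100 + 57/100 → 1
L = 7/100 + 13/100 + 17/100 + 3/10 + 43/100 + 57/100 + 1 = 267/100 = 2.67 bits/symbol.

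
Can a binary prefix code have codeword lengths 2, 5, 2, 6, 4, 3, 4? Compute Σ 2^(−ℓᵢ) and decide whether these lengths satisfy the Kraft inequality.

With common denominator 2^6 = 64: Σ 2^(−ℓᵢ) = 16/64 + 2/64 + 16/64 + 1/64 + 4/64 + 8/64 + 4/64 = 51/64 = 0.796875.
Kraft's inequality requires Σ ≤ 1; here Σ = 0.796875 ≤ 1, so such a prefix code exists.

0.796875; yes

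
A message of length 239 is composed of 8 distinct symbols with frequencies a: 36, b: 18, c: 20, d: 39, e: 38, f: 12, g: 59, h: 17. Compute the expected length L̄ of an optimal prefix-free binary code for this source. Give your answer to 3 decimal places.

Probabilities are the counts divided by 239.
Repeatedly combine the two least-probable nodes; the expected code length is the sum of the merged weights.
merge 12/239 + 17/239 → 29/239
merge 18/239 + 20/239 → 38/239
merge 29/239 + 36/239 → 65/239
merge 38/239 + 38/239 → 76/239
merge 39/239 + 59/239 → 98/239
merge 65/239 + 76/239 → 141/239
merge 98/239 + 141/239 → 1
L = 29/239 + 38/239 + 65/239 + 76/239 + 98/239 + 141/239 + 1 = 686/239 ≈ 2.870 bits/symbol.

2.870 bits/symbol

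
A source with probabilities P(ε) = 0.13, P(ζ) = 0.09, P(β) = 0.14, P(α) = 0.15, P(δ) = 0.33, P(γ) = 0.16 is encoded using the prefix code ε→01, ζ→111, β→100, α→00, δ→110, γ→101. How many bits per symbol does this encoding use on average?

L̄ = Σ pᵢ·ℓᵢ = 0.13·2 + 0.09·3 + 0.14·3 + 0.15·2 + 0.33·3 + 0.16·3 = 2.72 bits/symbol.

2.72 bits/symbol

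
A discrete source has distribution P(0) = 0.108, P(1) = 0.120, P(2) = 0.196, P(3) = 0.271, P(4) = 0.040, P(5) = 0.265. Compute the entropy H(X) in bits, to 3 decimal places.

2.379 bits

H = −Σ pᵢ log₂ pᵢ.
−0.108·log₂(0.108) = 0.3468
−0.120·log₂(0.120) = 0.3671
−0.196·log₂(0.196) = 0.4608
−0.271·log₂(0.271) = 0.5105
−0.040·log₂(0.040) = 0.1858
−0.265·log₂(0.265) = 0.5077
Sum ≈ 2.3786 → 2.379 bits.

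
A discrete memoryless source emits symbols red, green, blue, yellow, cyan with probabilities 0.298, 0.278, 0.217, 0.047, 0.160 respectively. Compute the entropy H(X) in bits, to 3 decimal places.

2.143 bits

H = −Σ pᵢ log₂ pᵢ.
−0.298·log₂(0.298) = 0.5205
−0.278·log₂(0.278) = 0.5134
−0.217·log₂(0.217) = 0.4783
−0.047·log₂(0.047) = 0.2073
−0.160·log₂(0.160) = 0.4230
Sum ≈ 2.1426 → 2.143 bits.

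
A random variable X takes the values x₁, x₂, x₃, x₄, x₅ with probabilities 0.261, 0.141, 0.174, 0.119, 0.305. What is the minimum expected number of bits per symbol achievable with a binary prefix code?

Repeatedly combine the two least-probable nodes; the expected code length is the sum of the merged weights.
merge 119/1000 + 141/1000 → 13/50
merge 87/500 + 13/50 → 217/500
merge 261/1000 + 61/200 → 283/500
merge 217/500 + 283/500 → 1
L = 13/50 + 217/500 + 283/500 + 1 = 113/50 = 2.26 bits/symbol.

2.26 bits/symbol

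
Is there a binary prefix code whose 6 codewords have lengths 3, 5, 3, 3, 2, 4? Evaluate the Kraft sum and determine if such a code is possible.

0.71875; yes

With common denominator 2^5 = 32: Σ 2^(−ℓᵢ) = 4/32 + 1/32 + 4/32 + 4/32 + 8/32 + 2/32 = 23/32 = 0.71875.
Kraft's inequality requires Σ ≤ 1; here Σ = 0.71875 ≤ 1, so such a prefix code exists.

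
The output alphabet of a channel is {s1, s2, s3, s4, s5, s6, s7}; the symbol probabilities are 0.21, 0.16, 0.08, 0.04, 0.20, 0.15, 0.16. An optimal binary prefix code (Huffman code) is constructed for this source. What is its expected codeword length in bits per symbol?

Repeatedly combine the two least-probable nodes; the expected code length is the sum of the merged weights.
merge 1/25 + 2/25 → 3/25
merge 3/25 + 3/20 → 27/100
merge 4/25 + 4/25 → 8/25
merge 1/5 + 21/100 → 41/100
merge 27/100 + 8/25 → 59/100
merge 41/100 + 59/100 → 1
L = 3/25 + 27/100 + 8/25 + 41/100 + 59/100 + 1 = 271/100 = 2.71 bits/symbol.

2.71 bits/symbol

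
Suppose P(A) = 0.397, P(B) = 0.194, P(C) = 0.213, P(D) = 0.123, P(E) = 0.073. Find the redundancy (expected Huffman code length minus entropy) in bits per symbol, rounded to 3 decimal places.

0.078 bits

Entropy H = −Σ p log₂ p ≈ 2.1108 bits.
Huffman merges: 73/1000+123/1000→49/250; 97/500+49/250→39/100; 213/1000+39/100→603/1000; 397/1000+603/1000→1. L = 2189/1000 ≈ 2.1890.
L − H = 2.1890 − 2.1108 = 0.078 bits.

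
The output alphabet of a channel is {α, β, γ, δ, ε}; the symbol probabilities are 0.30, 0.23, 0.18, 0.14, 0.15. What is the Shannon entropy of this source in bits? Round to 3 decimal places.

2.262 bits

H = −Σ pᵢ log₂ pᵢ.
−0.30·log₂(0.30) = 0.5211
−0.23·log₂(0.23) = 0.4877
−0.18·log₂(0.18) = 0.4453
−0.14·log₂(0.14) = 0.3971
−0.15·log₂(0.15) = 0.4105
Sum ≈ 2.2617 → 2.262 bits.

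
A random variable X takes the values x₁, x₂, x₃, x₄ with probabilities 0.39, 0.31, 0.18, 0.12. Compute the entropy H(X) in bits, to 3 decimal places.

1.866 bits

H = −Σ pᵢ log₂ pᵢ.
−0.39·log₂(0.39) = 0.5298
−0.31·log₂(0.31) = 0.5238
−0.18·log₂(0.18) = 0.4453
−0.12·log₂(0.12) = 0.3671
Sum ≈ 1.8660 → 1.866 bits.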